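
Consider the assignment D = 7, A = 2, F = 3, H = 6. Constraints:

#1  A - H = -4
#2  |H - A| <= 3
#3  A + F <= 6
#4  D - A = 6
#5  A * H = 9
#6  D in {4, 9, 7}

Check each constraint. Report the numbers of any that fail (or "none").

#1 A - H = 2 - 6 = -4 — OK.
#2 |6 - 2| = 4; 4 > 3, exceeds bound 3 — violated.
#3 A + F = 2 + 3 = 5; 5 ≤ 6 — OK.
#4 D - A = 7 - 2 = 5, not 6 — violated.
#5 A * H = 2 * 6 = 12, not 9 — violated.
#6 D = 7 is in {4, 9, 7} — OK.

Constraints 2, 4, 5 are violated.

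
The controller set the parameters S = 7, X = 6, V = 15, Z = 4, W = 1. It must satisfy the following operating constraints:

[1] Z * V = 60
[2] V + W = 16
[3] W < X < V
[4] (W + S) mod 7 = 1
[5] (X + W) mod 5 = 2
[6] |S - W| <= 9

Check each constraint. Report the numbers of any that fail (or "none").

Yes — all constraints hold.

[1] Z * V = 4 * 15 = 60 — holds.
[2] V + W = 15 + 1 = 16 — holds.
[3] values 1 < 6 < 15 — holds.
[4] W + S = 8; 8 mod 7 = 1 — holds.
[5] X + W = 7; 7 mod 5 = 2 — holds.
[6] |7 - 1| = 6; 6 ≤ 9 — holds.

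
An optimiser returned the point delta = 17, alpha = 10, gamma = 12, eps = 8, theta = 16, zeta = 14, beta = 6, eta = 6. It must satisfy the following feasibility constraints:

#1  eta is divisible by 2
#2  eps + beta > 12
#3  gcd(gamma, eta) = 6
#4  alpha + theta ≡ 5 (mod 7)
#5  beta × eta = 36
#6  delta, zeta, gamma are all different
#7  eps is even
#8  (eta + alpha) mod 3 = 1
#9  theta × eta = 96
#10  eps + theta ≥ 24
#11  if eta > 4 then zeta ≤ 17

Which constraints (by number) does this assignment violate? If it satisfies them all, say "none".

The assignment satisfies every constraint.

#1 6 / 2 = 3, so 2 divides 6 — holds.
#2 eps + beta = 8 + 6 = 14; 14 > 12 — holds.
#3 gcd(12, 6) = 6 — holds.
#4 alpha + theta = 26; 26 mod 7 = 5 — holds.
#5 beta × eta = 6 × 6 = 36 — holds.
#6 values 17, 14, 12 are pairwise distinct — holds.
#7 eps = 8 is even — holds.
#8 eta + alpha = 16; 16 mod 3 = 1 — holds.
#9 theta × eta = 16 × 6 = 96 — holds.
#10 eps + theta = 8 + 16 = 24; 24 ≥ 24 — holds.
#11 eta = 6 > 4, so we need zeta ≤ 17; zeta = 14 ≤ 17 — holds.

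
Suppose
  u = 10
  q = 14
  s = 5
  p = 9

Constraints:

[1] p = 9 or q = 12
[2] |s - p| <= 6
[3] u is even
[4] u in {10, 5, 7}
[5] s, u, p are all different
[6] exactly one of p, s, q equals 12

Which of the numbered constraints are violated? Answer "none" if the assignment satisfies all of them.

Constraint 6 does not hold.

[1] p = 9 = 9 (first disjunct) — holds.
[2] |5 - 9| = 4; 4 ≤ 6 — holds.
[3] u = 10 is even — holds.
[4] u = 10 is in {10, 5, 7} — holds.
[5] values 5, 10, 9 are pairwise distinct — holds.
[6] p=9, s=5, q=14; 0 of them equal 12, not exactly one — does not hold.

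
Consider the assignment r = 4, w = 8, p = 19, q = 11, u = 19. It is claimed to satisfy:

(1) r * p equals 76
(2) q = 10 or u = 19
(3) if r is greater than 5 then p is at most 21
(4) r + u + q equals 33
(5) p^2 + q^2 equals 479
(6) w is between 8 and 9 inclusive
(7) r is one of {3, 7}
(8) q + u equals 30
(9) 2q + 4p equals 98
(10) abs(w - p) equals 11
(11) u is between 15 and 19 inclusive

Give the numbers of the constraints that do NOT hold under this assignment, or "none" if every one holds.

Constraints 4, 5, and 7 do not hold.

(1) r * p = 4 * 19 = 76 — holds.
(2) q = 11 ≠ 10, but u = 19 = 19 (second disjunct) — holds.
(3) r = 4, not > 5; antecedent false, conditional vacuously true — holds.
(4) r + u + q = 4 + 19 + 11 = 34, not 33 — does not hold.
(5) p^2 + q^2 = 19^2 + 11^2 = 361 + 121 = 482, not 479 — does not hold.
(6) w = 8 lies in [8, 9] — holds.
(7) r = 4 is not in {3, 7} — does not hold.
(8) q + u = 11 + 19 = 30 — holds.
(9) 2q + 4p = 2(11) + 4(19) = 98 — holds.
(10) abs(8 - 19) = 11 — holds.
(11) u = 19 lies in [15, 19] — holds.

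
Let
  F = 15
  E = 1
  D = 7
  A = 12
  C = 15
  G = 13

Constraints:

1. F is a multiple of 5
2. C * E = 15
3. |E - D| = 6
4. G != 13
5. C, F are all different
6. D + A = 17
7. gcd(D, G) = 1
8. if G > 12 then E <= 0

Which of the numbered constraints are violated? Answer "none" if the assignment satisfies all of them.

1. 15 / 5 = 3, so 5 divides 15 — satisfied.
2. C * E = 15 * 1 = 15 — satisfied.
3. |1 - 7| = 6 — satisfied.
4. G = 13, but 13 is required to differ — violated.
5. C = F = 15, not all different — violated.
6. D + A = 7 + 12 = 19, not 17 — violated.
7. gcd(7, 13) = 1 — satisfied.
8. G = 13 > 12, so we need E ≤ 0; but E = 1 > 0 — violated.

The assignment fails constraints 4, 5, 6, 8.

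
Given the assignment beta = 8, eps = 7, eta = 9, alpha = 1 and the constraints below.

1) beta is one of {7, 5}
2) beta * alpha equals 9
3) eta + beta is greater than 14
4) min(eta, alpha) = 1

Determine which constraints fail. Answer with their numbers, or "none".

Violated: 1 and 2.

1) beta = 8 is not in {7, 5}  false
2) beta * alpha = 8 * 1 = 8, not 9  false
3) eta + beta = 9 + 8 = 17; 17 > 14  true
4) min(9, 1) = 1  true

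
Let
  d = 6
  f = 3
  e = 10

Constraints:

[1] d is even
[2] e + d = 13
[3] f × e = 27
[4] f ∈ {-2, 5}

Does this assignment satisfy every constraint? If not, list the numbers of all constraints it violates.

[1] d = 6 is even  ✔
[2] e + d = 10 + 6 = 16, not 13  ✘
[3] f × e = 3 × 10 = 30, not 27  ✘
[4] f = 3 is not in {-2, 5}  ✘

No — constraints 2, 3, and 4 are not satisfied.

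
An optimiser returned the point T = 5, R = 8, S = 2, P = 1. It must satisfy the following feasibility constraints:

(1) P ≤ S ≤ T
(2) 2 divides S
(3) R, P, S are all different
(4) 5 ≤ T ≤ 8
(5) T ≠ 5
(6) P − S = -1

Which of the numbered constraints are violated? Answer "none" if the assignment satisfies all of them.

Violated: 5.

(1) values 1 ≤ 2 ≤ 5  holds
(2) 2 / 2 = 1, so 2 divides 2  holds
(3) values 8, 1, 2 are pairwise distinct  holds
(4) T = 5 lies in [5, 8]  holds
(5) T = 5, but 5 is required to differ  fails
(6) P − S = 1 − 2 = -1  holds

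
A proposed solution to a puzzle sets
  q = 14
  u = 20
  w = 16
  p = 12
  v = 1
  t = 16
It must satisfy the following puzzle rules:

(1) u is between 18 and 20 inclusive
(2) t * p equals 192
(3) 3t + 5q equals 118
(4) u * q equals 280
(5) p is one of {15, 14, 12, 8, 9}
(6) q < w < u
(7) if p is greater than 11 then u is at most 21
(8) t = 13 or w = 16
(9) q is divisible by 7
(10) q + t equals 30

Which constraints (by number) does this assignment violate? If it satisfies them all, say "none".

The assignment satisfies every constraint.

(1) u = 20 lies in [18, 20] — OK.
(2) t * p = 16 * 12 = 192 — OK.
(3) 3t + 5q = 3(16) + 5(14) = 118 — OK.
(4) u * q = 20 * 14 = 280 — OK.
(5) p = 12 is in {15, 14, 12, 8, 9} — OK.
(6) values 14 < 16 < 20 — OK.
(7) p = 12 > 11, so we need u ≤ 21; u = 20 ≤ 21 — OK.
(8) t = 16 ≠ 13, but w = 16 = 16 (second disjunct) — OK.
(9) 14 / 7 = 2, so 7 divides 14 — OK.
(10) q + t = 14 + 16 = 30 — OK.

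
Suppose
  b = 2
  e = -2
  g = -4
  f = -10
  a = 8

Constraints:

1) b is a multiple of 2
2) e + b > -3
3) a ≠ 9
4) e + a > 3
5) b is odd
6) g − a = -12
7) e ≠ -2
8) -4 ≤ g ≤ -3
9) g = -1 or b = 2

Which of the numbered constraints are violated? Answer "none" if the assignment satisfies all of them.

1) 2 / 2 = 1, so 2 divides 2 — holds.
2) e + b = -2 + 2 = 0; 0 > -3 — holds.
3) a = 8, and 8 ≠ 9 — holds.
4) e + a = -2 + 8 = 6; 6 > 3 — holds.
5) b = 2 is even — does not hold.
6) g − a = -4 − 8 = -12 — holds.
7) e = -2, but -2 is required to differ — does not hold.
8) g = -4 lies in [-4, -3] — holds.
9) g = -4 ≠ -1, but b = 2 = 2 (second disjunct) — holds.

Violated: 5 and 7.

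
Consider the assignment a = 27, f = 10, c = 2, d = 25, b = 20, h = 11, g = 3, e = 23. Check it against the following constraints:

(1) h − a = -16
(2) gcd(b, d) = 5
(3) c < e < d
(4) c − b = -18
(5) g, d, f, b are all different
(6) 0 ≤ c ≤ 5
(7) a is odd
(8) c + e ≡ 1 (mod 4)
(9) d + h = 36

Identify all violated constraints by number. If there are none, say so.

All constraints are satisfied.

(1) h − a = 11 − 27 = -16  ✓
(2) gcd(20, 25) = 5  ✓
(3) values 2 < 23 < 25  ✓
(4) c − b = 2 − 20 = -18  ✓
(5) values 3, 25, 10, 20 are pairwise distinct  ✓
(6) c = 2 lies in [0, 5]  ✓
(7) a = 27 is odd  ✓
(8) c + e = 25; 25 mod 4 = 1  ✓
(9) d + h = 25 + 11 = 36  ✓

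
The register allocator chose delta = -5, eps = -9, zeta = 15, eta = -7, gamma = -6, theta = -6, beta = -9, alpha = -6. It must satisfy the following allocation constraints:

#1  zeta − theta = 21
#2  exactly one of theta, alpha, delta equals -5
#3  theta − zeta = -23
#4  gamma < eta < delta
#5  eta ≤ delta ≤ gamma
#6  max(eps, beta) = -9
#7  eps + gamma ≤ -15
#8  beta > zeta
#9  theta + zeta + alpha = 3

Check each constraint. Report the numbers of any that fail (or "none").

#1 zeta − theta = 15 − (-6) = 21  yes
#2 theta=-6, alpha=-6, delta=-5; 1 of them equals -5  yes
#3 theta − zeta = -6 − 15 = -21, not -23  no
#4 values -6, -7, -5; gamma = -6 is not < eta = -7  no
#5 values -7, -5, -6; delta = -5 is not ≤ gamma = -6  no
#6 max(-9, -9) = -9  yes
#7 eps + gamma = -9 + (-6) = -15; -15 ≤ -15  yes
#8 beta = -9, zeta = 15; -9 ≤ 15 (want >)  no
#9 theta + zeta + alpha = -6 + 15 + (-6) = 3  yes

Constraints 3, 4, 5, and 8 do not hold.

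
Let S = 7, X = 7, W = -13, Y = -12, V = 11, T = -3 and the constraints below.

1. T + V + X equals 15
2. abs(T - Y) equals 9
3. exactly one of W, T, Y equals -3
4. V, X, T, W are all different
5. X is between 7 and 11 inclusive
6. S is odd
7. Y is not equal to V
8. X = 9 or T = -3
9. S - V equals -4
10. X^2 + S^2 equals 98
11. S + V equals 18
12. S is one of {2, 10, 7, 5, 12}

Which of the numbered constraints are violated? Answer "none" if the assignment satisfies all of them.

1. T + V + X = -3 + 11 + 7 = 15 — holds.
2. abs(-3 - (-12)) = 9 — holds.
3. W=-13, T=-3, Y=-12; 1 of them equals -3 — holds.
4. values 11, 7, -3, -13 are pairwise distinct — holds.
5. X = 7 lies in [7, 11] — holds.
6. S = 7 is odd — holds.
7. Y = -12, V = 11; distinct — holds.
8. X = 7 ≠ 9, but T = -3 = -3 (second disjunct) — holds.
9. S - V = 7 - 11 = -4 — holds.
10. X^2 + S^2 = 7^2 + 7^2 = 49 + 49 = 98 — holds.
11. S + V = 7 + 11 = 18 — holds.
12. S = 7 is in {2, 10, 7, 5, 12} — holds.

All constraints are satisfied.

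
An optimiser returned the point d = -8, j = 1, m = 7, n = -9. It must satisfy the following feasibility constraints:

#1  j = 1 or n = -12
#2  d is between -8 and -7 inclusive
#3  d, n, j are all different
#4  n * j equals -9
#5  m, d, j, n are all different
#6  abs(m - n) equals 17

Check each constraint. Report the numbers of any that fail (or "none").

#1 j = 1 = 1 (first disjunct)  yes
#2 d = -8 lies in [-8, -7]  yes
#3 values -8, -9, 1 are pairwise distinct  yes
#4 n * j = -9 * 1 = -9  yes
#5 values 7, -8, 1, -9 are pairwise distinct  yes
#6 abs(7 - (-9)) = 16, not 17  no

Constraint 6 is violated.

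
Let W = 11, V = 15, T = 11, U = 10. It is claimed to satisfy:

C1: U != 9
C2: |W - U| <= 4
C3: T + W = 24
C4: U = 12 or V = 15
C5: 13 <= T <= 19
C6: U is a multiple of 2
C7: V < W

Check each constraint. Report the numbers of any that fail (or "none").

Violated: 3, 5, 7.

C1: U = 10, and 10 ≠ 9  holds
C2: |11 - 10| = 1; 1 ≤ 4  holds
C3: T + W = 11 + 11 = 22, not 24  fails
C4: U = 10 ≠ 12, but V = 15 = 15 (second disjunct)  holds
C5: T = 11 is outside [13, 19]  fails
C6: 10 / 2 = 5, so 2 divides 10  holds
C7: V = 15, W = 11; 15 ≥ 11 (want <)  fails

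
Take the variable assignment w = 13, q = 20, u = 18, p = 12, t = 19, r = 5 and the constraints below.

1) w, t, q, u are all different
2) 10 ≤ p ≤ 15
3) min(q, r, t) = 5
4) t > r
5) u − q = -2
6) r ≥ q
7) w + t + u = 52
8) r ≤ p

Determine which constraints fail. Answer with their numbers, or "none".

No — constraints 6 and 7 are not satisfied.

1) values 13, 19, 20, 18 are pairwise distinct — OK.
2) p = 12 lies in [10, 15] — OK.
3) min(20, 5, 19) = 5 — OK.
4) t = 19, r = 5; 19 > 5 — OK.
5) u − q = 18 − 20 = -2 — OK.
6) r = 5, q = 20; 5 < 20 (want ≥) — violated.
7) w + t + u = 13 + 19 + 18 = 50, not 52 — violated.
8) r = 5, p = 12; 5 ≤ 12 — OK.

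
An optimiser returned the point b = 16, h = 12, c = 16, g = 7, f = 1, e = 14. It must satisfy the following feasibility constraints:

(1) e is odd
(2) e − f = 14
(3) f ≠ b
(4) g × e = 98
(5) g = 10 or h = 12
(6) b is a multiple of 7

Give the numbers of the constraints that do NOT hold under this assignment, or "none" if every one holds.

(1) e = 14 is even  no
(2) e − f = 14 − 1 = 13, not 14  no
(3) f = 1, b = 16; distinct  yes
(4) g × e = 7 × 14 = 98  yes
(5) g = 7 ≠ 10, but h = 12 = 12 (second disjunct)  yes
(6) 16 = 7×2 + 2, so 7 does not divide 16  no

Constraints 1, 2, 6 are violated.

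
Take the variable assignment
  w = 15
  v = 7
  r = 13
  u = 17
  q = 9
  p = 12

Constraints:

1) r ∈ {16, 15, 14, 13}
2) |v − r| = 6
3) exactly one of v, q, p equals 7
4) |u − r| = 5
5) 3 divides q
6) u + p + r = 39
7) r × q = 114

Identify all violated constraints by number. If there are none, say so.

1) r = 13 is in {16, 15, 14, 13} — OK.
2) |7 − 13| = 6 — OK.
3) v=7, q=9, p=12; 1 of them equals 7 — OK.
4) |17 − 13| = 4, not 5 — violated.
5) 9 / 3 = 3, so 3 divides 9 — OK.
6) u + p + r = 17 + 12 + 13 = 42, not 39 — violated.
7) r × q = 13 × 9 = 117, not 114 — violated.

Violated: 4, 6, and 7.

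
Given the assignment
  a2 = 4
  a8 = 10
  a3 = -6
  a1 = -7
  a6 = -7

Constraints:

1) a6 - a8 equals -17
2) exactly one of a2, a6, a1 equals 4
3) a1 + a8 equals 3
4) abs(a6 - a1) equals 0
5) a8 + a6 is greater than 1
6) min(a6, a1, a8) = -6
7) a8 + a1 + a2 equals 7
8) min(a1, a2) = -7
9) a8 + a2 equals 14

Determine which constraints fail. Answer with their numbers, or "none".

Constraint 6 does not hold.

1) a6 - a8 = -7 - 10 = -17  OK
2) a2=4, a6=-7, a1=-7; 1 of them equals 4  OK
3) a1 + a8 = -7 + 10 = 3  OK
4) abs(-7 - (-7)) = 0  OK
5) a8 + a6 = 10 + (-7) = 3; 3 > 1  OK
6) min(-7, -7, 10) = -7, not -6  FAIL
7) a8 + a1 + a2 = 10 + (-7) + 4 = 7  OK
8) min(-7, 4) = -7  OK
9) a8 + a2 = 10 + 4 = 14  OK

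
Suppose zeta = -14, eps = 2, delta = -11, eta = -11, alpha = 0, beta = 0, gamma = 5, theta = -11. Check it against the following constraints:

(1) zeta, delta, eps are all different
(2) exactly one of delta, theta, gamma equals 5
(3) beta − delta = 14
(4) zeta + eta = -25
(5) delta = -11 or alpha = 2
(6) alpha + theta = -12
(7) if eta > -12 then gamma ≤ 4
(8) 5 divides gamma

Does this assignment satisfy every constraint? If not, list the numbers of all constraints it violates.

(1) values -14, -11, 2 are pairwise distinct — holds.
(2) delta=-11, theta=-11, gamma=5; 1 of them equals 5 — holds.
(3) beta − delta = 0 − (-11) = 11, not 14 — fails.
(4) zeta + eta = -14 + (-11) = -25 — holds.
(5) delta = -11 = -11 (first disjunct) — holds.
(6) alpha + theta = 0 + (-11) = -11, not -12 — fails.
(7) eta = -11 > -12, so we need gamma ≤ 4; but gamma = 5 > 4 — fails.
(8) 5 / 5 = 1, so 5 divides 5 — holds.

The assignment fails constraints 3, 6, 7.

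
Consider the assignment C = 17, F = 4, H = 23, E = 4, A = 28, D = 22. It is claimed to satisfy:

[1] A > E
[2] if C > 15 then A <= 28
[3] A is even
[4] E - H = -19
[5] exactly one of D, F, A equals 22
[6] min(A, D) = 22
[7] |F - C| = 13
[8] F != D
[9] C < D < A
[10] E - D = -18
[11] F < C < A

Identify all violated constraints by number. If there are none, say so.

[1] A = 28, E = 4; 28 > 4 — holds.
[2] C = 17 > 15, so we need A ≤ 28; A = 28 ≤ 28 — holds.
[3] A = 28 is even — holds.
[4] E - H = 4 - 23 = -19 — holds.
[5] D=22, F=4, A=28; 1 of them equals 22 — holds.
[6] min(28, 22) = 22 — holds.
[7] |4 - 17| = 13 — holds.
[8] F = 4, D = 22; distinct — holds.
[9] values 17 < 22 < 28 — holds.
[10] E - D = 4 - 22 = -18 — holds.
[11] values 4 < 17 < 28 — holds.

Yes — all constraints hold.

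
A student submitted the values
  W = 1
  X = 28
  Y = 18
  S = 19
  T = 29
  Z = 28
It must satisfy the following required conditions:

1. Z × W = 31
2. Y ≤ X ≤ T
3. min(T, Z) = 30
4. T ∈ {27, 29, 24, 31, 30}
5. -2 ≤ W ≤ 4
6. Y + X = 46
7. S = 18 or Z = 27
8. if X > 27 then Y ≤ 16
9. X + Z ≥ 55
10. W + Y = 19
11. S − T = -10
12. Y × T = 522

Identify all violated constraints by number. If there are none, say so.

1. Z × W = 28 × 1 = 28, not 31  FAIL
2. values 18 ≤ 28 ≤ 29  OK
3. min(29, 28) = 28, not 30  FAIL
4. T = 29 is in {27, 29, 24, 31, 30}  OK
5. W = 1 lies in [-2, 4]  OK
6. Y + X = 18 + 28 = 46  OK
7. S = 19 ≠ 18 and Z = 28 ≠ 27; both disjuncts false  FAIL
8. X = 28 > 27, so we need Y ≤ 16; but Y = 18 > 16  FAIL
9. X + Z = 28 + 28 = 56; 56 ≥ 55  OK
10. W + Y = 1 + 18 = 19  OK
11. S − T = 19 − 29 = -10  OK
12. Y × T = 18 × 29 = 522  OK

No — constraints 1, 3, 7, and 8 are not satisfied.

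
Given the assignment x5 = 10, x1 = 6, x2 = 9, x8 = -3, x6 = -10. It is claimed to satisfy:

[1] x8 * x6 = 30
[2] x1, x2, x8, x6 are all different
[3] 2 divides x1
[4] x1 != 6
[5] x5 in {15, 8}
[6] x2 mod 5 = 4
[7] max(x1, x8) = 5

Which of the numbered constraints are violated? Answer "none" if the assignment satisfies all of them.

[1] x8 * x6 = -3 * (-10) = 30 — OK.
[2] values 6, 9, -3, -10 are pairwise distinct — OK.
[3] 6 / 2 = 3, so 2 divides 6 — OK.
[4] x1 = 6, but 6 is required to differ — violated.
[5] x5 = 10 is not in {15, 8} — violated.
[6] 9 mod 5 = 4 — OK.
[7] max(6, -3) = 6, not 5 — violated.

Constraints 4, 5, and 7 do not hold.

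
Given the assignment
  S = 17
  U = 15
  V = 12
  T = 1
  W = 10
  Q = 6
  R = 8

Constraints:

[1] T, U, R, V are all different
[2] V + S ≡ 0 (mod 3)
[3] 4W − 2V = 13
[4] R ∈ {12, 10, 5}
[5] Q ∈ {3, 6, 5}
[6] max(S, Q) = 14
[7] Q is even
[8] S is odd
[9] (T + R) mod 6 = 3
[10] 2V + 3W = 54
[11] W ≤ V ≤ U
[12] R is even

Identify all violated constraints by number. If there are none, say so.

[1] values 1, 15, 8, 12 are pairwise distinct — holds.
[2] V + S = 29; 29 mod 3 = 2, not 0 — fails.
[3] 4W − 2V = 4(10) − 2(12) = 16, not 13 — fails.
[4] R = 8 is not in {12, 10, 5} — fails.
[5] Q = 6 is in {3, 6, 5} — holds.
[6] max(17, 6) = 17, not 14 — fails.
[7] Q = 6 is even — holds.
[8] S = 17 is odd — holds.
[9] T + R = 9; 9 mod 6 = 3 — holds.
[10] 2V + 3W = 2(12) + 3(10) = 54 — holds.
[11] values 10 ≤ 12 ≤ 15 — holds.
[12] R = 8 is even — holds.

The assignment fails constraints 2, 3, 4, 6.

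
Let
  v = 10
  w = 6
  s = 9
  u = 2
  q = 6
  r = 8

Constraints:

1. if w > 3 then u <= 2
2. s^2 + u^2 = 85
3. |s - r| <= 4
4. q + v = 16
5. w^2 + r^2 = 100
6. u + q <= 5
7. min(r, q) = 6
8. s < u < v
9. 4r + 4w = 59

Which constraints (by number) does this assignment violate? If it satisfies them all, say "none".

The assignment fails constraints 6, 8, and 9.

1. w = 6 > 3, so we need u ≤ 2; u = 2 ≤ 2  yes
2. s^2 + u^2 = 9^2 + 2^2 = 81 + 4 = 85  yes
3. |9 - 8| = 1; 1 ≤ 4  yes
4. q + v = 6 + 10 = 16  yes
5. w^2 + r^2 = 6^2 + 8^2 = 36 + 64 = 100  yes
6. u + q = 2 + 6 = 8; 8 > 5, bound 5 not met  no
7. min(8, 6) = 6  yes
8. values 9, 2, 10; s = 9 is not < u = 2  no
9. 4r + 4w = 4(8) + 4(6) = 56, not 59  no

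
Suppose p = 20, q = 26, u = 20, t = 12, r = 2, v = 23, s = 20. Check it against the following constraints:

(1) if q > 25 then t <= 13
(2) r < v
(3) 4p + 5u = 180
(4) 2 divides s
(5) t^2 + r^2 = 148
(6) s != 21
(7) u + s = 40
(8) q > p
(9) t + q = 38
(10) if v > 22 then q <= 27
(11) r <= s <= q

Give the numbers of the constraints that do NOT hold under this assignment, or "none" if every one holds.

Yes — all constraints hold.

(1) q = 26 > 25, so we need t ≤ 13; t = 12 ≤ 13  OK
(2) r = 2, v = 23; 2 < 23  OK
(3) 4p + 5u = 4(20) + 5(20) = 180  OK
(4) 20 / 2 = 10, so 2 divides 20  OK
(5) t^2 + r^2 = 12^2 + 2^2 = 144 + 4 = 148  OK
(6) s = 20, and 20 ≠ 21  OK
(7) u + s = 20 + 20 = 40  OK
(8) q = 26, p = 20; 26 > 20  OK
(9) t + q = 12 + 26 = 38  OK
(10) v = 23 > 22, so we need q ≤ 27; q = 26 ≤ 27  OK
(11) values 2 <= 20 <= 26  OK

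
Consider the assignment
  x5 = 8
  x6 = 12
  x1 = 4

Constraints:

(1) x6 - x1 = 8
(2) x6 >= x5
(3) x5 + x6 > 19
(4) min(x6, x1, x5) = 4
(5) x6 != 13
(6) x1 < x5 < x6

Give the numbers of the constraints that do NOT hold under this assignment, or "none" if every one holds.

All constraints are satisfied.

(1) x6 - x1 = 12 - 4 = 8 — OK.
(2) x6 = 12, x5 = 8; 12 ≥ 8 — OK.
(3) x5 + x6 = 8 + 12 = 20; 20 > 19 — OK.
(4) min(12, 4, 8) = 4 — OK.
(5) x6 = 12, and 12 ≠ 13 — OK.
(6) values 4 < 8 < 12 — OK.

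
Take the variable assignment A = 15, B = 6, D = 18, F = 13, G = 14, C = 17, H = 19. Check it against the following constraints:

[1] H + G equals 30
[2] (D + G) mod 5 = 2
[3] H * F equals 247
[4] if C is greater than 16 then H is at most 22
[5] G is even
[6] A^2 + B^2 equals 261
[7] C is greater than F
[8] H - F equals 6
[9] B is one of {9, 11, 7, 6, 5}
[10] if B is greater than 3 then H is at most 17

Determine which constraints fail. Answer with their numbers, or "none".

[1] H + G = 19 + 14 = 33, not 30  FAIL
[2] D + G = 32; 32 mod 5 = 2  OK
[3] H * F = 19 * 13 = 247  OK
[4] C = 17 > 16, so we need H ≤ 22; H = 19 ≤ 22  OK
[5] G = 14 is even  OK
[6] A^2 + B^2 = 15^2 + 6^2 = 225 + 36 = 261  OK
[7] C = 17, F = 13; 17 > 13  OK
[8] H - F = 19 - 13 = 6  OK
[9] B = 6 is in {9, 11, 7, 6, 5}  OK
[10] B = 6 > 3, so we need H ≤ 17; but H = 19 > 17  FAIL

Constraints 1 and 10 do not hold.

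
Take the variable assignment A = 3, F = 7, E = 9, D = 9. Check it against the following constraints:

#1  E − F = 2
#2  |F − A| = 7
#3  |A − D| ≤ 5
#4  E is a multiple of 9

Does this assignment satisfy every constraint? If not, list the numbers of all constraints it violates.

Constraints 2 and 3 do not hold.

#1 E − F = 9 − 7 = 2 — holds.
#2 |7 − 3| = 4, not 7 — fails.
#3 |3 − 9| = 6; 6 > 5, exceeds bound 5 — fails.
#4 9 / 9 = 1, so 9 divides 9 — holds.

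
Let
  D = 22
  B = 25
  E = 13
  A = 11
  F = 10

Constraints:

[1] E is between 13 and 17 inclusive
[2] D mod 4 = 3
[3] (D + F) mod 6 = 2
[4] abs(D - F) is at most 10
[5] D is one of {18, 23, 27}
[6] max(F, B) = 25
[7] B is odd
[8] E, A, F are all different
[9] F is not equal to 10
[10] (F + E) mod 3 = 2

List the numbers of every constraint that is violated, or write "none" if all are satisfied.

Violated: 2, 4, 5, 9.

[1] E = 13 lies in [13, 17]  true
[2] 22 mod 4 = 2, not 3  false
[3] D + F = 32; 32 mod 6 = 2  true
[4] abs(22 - 10) = 12; 12 > 10, exceeds bound 10  false
[5] D = 22 is not in {18, 23, 27}  false
[6] max(10, 25) = 25  true
[7] B = 25 is odd  true
[8] values 13, 11, 10 are pairwise distinct  true
[9] F = 10, but 10 is required to differ  false
[10] F + E = 23; 23 mod 3 = 2  true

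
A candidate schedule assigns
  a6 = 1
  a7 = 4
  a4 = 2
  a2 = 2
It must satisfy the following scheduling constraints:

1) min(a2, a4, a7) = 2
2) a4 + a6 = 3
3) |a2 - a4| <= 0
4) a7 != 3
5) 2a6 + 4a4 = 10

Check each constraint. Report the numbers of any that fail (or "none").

1) min(2, 2, 4) = 2 — satisfied.
2) a4 + a6 = 2 + 1 = 3 — satisfied.
3) |2 - 2| = 0; 0 ≤ 0 — satisfied.
4) a7 = 4, and 4 ≠ 3 — satisfied.
5) 2a6 + 4a4 = 2(1) + 4(2) = 10 — satisfied.

All constraints are satisfied.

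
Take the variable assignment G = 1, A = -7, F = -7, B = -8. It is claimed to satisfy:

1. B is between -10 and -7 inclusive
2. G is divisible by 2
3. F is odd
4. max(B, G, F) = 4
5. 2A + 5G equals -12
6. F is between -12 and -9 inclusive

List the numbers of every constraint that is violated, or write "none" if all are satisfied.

Violated: 2, 4, 5, and 6.

1. B = -8 lies in [-10, -7]  ✔
2. 1 = 2*0 + 1, so 2 does not divide 1  ✘
3. F = -7 is odd  ✔
4. max(-8, 1, -7) = 1, not 4  ✘
5. 2A + 5G = 2(-7) + 5(1) = -9, not -12  ✘
6. F = -7 is outside [-12, -9]  ✘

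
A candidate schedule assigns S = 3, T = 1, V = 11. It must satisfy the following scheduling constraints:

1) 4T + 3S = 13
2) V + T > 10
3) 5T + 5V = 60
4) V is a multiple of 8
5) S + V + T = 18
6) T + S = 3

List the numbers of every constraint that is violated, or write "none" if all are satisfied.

1) 4T + 3S = 4(1) + 3(3) = 13  true
2) V + T = 11 + 1 = 12; 12 > 10  true
3) 5T + 5V = 5(1) + 5(11) = 60  true
4) 11 = 8×1 + 3, so 8 does not divide 11  false
5) S + V + T = 3 + 11 + 1 = 15, not 18  false
6) T + S = 1 + 3 = 4, not 3  false

The assignment fails constraints 4, 5, and 6.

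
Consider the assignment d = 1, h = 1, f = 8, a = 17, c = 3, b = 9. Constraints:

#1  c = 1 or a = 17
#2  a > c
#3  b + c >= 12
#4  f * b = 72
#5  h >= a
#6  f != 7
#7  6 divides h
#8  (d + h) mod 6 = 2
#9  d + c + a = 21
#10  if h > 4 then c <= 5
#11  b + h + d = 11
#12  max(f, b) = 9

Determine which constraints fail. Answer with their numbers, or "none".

Constraints 5, 7 are violated.

#1 c = 3 ≠ 1, but a = 17 = 17 (second disjunct) — OK.
#2 a = 17, c = 3; 17 > 3 — OK.
#3 b + c = 9 + 3 = 12; 12 ≥ 12 — OK.
#4 f * b = 8 * 9 = 72 — OK.
#5 h = 1, a = 17; 1 < 17 (want ≥) — violated.
#6 f = 8, and 8 ≠ 7 — OK.
#7 1 = 6*0 + 1, so 6 does not divide 1 — violated.
#8 d + h = 2; 2 mod 6 = 2 — OK.
#9 d + c + a = 1 + 3 + 17 = 21 — OK.
#10 h = 1, not > 4; antecedent false, conditional vacuously true — OK.
#11 b + h + d = 9 + 1 + 1 = 11 — OK.
#12 max(8, 9) = 9 — OK.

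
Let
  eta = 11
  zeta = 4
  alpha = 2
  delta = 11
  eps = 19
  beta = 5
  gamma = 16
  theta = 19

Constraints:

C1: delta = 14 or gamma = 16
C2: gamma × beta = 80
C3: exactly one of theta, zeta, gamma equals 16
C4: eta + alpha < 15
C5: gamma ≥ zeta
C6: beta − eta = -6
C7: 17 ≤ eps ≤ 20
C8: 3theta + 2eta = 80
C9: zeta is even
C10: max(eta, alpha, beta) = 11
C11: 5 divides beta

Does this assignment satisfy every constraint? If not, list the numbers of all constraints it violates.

Constraint 8 does not hold.

C1: delta = 11 ≠ 14, but gamma = 16 = 16 (second disjunct)  yes
C2: gamma × beta = 16 × 5 = 80  yes
C3: theta=19, zeta=4, gamma=16; 1 of them equals 16  yes
C4: eta + alpha = 11 + 2 = 13; 13 < 15  yes
C5: gamma = 16, zeta = 4; 16 ≥ 4  yes
C6: beta − eta = 5 − 11 = -6  yes
C7: eps = 19 lies in [17, 20]  yes
C8: 3theta + 2eta = 3(19) + 2(11) = 79, not 80  no
C9: zeta = 4 is even  yes
C10: max(11, 2, 5) = 11  yes
C11: 5 / 5 = 1, so 5 divides 5  yes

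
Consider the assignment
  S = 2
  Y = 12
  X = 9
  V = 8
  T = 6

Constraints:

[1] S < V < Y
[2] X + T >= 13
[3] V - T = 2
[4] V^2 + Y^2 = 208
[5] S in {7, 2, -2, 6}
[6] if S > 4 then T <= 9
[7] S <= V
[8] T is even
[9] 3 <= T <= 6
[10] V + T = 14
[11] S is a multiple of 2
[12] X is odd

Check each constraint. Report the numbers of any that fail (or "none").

Yes — all constraints hold.

[1] values 2 < 8 < 12  ✓
[2] X + T = 9 + 6 = 15; 15 ≥ 13  ✓
[3] V - T = 8 - 6 = 2  ✓
[4] V^2 + Y^2 = 8^2 + 12^2 = 64 + 144 = 208  ✓
[5] S = 2 is in {7, 2, -2, 6}  ✓
[6] S = 2, not > 4; antecedent false, conditional vacuously true  ✓
[7] S = 2, V = 8; 2 ≤ 8  ✓
[8] T = 6 is even  ✓
[9] T = 6 lies in [3, 6]  ✓
[10] V + T = 8 + 6 = 14  ✓
[11] 2 / 2 = 1, so 2 divides 2  ✓
[12] X = 9 is odd  ✓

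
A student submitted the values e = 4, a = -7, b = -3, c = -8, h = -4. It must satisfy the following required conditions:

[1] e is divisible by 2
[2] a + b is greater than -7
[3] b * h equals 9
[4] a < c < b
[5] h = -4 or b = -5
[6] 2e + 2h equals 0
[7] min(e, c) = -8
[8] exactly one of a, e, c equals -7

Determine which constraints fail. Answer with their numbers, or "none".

[1] 4 / 2 = 2, so 2 divides 4 — holds.
[2] a + b = -7 + (-3) = -10; -10 ≤ -7, bound -7 not met — fails.
[3] b * h = -3 * (-4) = 12, not 9 — fails.
[4] values -7, -8, -3; a = -7 is not < c = -8 — fails.
[5] h = -4 = -4 (first disjunct) — holds.
[6] 2e + 2h = 2(4) + 2(-4) = 0 — holds.
[7] min(4, -8) = -8 — holds.
[8] a=-7, e=4, c=-8; 1 of them equals -7 — holds.

The assignment fails constraints 2, 3, and 4.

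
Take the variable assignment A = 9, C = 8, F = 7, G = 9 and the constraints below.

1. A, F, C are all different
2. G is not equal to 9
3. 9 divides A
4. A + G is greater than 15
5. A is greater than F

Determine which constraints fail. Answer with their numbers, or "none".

The assignment fails constraint 2.

1. values 9, 7, 8 are pairwise distinct  ✔
2. G = 9, but 9 is required to differ  ✘
3. 9 / 9 = 1, so 9 divides 9  ✔
4. A + G = 9 + 9 = 18; 18 > 15  ✔
5. A = 9, F = 7; 9 > 7  ✔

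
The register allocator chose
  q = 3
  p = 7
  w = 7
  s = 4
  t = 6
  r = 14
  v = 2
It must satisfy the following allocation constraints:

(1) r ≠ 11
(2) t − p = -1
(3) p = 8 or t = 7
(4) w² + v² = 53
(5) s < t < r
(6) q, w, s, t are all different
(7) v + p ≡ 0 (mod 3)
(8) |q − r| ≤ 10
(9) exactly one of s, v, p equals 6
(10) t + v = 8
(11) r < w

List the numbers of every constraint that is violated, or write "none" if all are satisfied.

Constraints 3, 8, 9, and 11 do not hold.

(1) r = 14, and 14 ≠ 11 — holds.
(2) t − p = 6 − 7 = -1 — holds.
(3) p = 7 ≠ 8 and t = 6 ≠ 7; both disjuncts false — does not hold.
(4) w² + v² = 7² + 2² = 49 + 4 = 53 — holds.
(5) values 4 < 6 < 14 — holds.
(6) values 3, 7, 4, 6 are pairwise distinct — holds.
(7) v + p = 9; 9 mod 3 = 0 — holds.
(8) |3 − 14| = 11; 11 > 10, exceeds bound 10 — does not hold.
(9) s=4, v=2, p=7; 0 of them equal 6, not exactly one — does not hold.
(10) t + v = 6 + 2 = 8 — holds.
(11) r = 14, w = 7; 14 ≥ 7 (want <) — does not hold.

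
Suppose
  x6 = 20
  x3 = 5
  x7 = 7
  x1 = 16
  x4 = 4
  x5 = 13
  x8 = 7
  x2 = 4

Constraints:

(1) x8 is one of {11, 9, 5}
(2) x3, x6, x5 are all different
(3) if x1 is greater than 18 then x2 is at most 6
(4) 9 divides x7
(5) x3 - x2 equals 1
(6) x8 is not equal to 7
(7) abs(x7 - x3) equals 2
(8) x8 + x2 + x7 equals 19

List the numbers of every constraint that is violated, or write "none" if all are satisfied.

The assignment fails constraints 1, 4, 6, 8.

(1) x8 = 7 is not in {11, 9, 5} — fails.
(2) values 5, 20, 13 are pairwise distinct — holds.
(3) x1 = 16, not > 18; antecedent false, conditional vacuously true — holds.
(4) 7 = 9*0 + 7, so 9 does not divide 7 — fails.
(5) x3 - x2 = 5 - 4 = 1 — holds.
(6) x8 = 7, but 7 is required to differ — fails.
(7) abs(7 - 5) = 2 — holds.
(8) x8 + x2 + x7 = 7 + 4 + 7 = 18, not 19 — fails.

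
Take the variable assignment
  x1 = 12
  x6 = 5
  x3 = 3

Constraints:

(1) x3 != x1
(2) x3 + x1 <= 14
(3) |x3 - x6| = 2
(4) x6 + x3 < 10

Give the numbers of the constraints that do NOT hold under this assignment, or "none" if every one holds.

Constraint 2 is violated.

(1) x3 = 3, x1 = 12; distinct — holds.
(2) x3 + x1 = 3 + 12 = 15; 15 > 14, bound 14 not met — fails.
(3) |3 - 5| = 2 — holds.
(4) x6 + x3 = 5 + 3 = 8; 8 < 10 — holds.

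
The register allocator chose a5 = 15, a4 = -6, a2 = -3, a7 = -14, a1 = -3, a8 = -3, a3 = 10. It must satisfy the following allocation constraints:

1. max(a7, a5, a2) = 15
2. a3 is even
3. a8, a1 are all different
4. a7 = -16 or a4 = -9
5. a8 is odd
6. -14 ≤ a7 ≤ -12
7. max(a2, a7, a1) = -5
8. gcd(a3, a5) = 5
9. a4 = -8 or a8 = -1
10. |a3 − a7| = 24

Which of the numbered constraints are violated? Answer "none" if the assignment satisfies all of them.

The assignment fails constraints 3, 4, 7, and 9.

1. max(-14, 15, -3) = 15 — holds.
2. a3 = 10 is even — holds.
3. a8 = a1 = -3, not all different — fails.
4. a7 = -14 ≠ -16 and a4 = -6 ≠ -9; both disjuncts false — fails.
5. a8 = -3 is odd — holds.
6. a7 = -14 lies in [-14, -12] — holds.
7. max(-3, -14, -3) = -3, not -5 — fails.
8. gcd(10, 15) = 5 — holds.
9. a4 = -6 ≠ -8 and a8 = -3 ≠ -1; both disjuncts false — fails.
10. |10 − (-14)| = 24 — holds.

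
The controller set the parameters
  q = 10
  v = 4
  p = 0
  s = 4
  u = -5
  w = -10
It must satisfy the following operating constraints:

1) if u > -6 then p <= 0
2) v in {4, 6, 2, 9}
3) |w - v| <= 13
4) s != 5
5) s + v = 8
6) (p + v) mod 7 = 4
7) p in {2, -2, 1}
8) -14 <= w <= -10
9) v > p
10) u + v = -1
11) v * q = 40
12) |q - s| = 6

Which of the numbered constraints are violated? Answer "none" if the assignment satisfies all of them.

Constraints 3 and 7 do not hold.

1) u = -5 > -6, so we need p ≤ 0; p = 0 ≤ 0 — satisfied.
2) v = 4 is in {4, 6, 2, 9} — satisfied.
3) |-10 - 4| = 14; 14 > 13, exceeds bound 13 — violated.
4) s = 4, and 4 ≠ 5 — satisfied.
5) s + v = 4 + 4 = 8 — satisfied.
6) p + v = 4; 4 mod 7 = 4 — satisfied.
7) p = 0 is not in {2, -2, 1} — violated.
8) w = -10 lies in [-14, -10] — satisfied.
9) v = 4, p = 0; 4 > 0 — satisfied.
10) u + v = -5 + 4 = -1 — satisfied.
11) v * q = 4 * 10 = 40 — satisfied.
12) |10 - 4| = 6 — satisfied.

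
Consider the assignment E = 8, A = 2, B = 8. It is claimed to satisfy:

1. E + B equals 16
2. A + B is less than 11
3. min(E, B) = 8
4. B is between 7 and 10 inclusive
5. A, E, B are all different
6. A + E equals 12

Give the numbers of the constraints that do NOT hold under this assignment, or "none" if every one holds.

1. E + B = 8 + 8 = 16 — holds.
2. A + B = 2 + 8 = 10; 10 < 11 — holds.
3. min(8, 8) = 8 — holds.
4. B = 8 lies in [7, 10] — holds.
5. E = B = 8, not all different — does not hold.
6. A + E = 2 + 8 = 10, not 12 — does not hold.

Violated: 5 and 6.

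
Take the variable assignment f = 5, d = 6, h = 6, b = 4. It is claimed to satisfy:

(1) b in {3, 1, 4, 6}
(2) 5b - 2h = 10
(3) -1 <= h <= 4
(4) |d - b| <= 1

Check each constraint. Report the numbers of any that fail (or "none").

(1) b = 4 is in {3, 1, 4, 6}  ✔
(2) 5b - 2h = 5(4) - 2(6) = 8, not 10  ✘
(3) h = 6 is outside [-1, 4]  ✘
(4) |6 - 4| = 2; 2 > 1, exceeds bound 1  ✘

Constraints 2, 3, 4 do not hold.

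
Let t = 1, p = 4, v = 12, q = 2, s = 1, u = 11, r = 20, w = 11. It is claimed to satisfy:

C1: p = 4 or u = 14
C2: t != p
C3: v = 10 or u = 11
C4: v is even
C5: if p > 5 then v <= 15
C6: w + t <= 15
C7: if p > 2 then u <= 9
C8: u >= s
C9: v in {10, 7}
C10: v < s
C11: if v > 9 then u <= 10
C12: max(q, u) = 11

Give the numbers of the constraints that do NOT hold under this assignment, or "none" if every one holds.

C1: p = 4 = 4 (first disjunct) — OK.
C2: t = 1, p = 4; distinct — OK.
C3: v = 12 ≠ 10, but u = 11 = 11 (second disjunct) — OK.
C4: v = 12 is even — OK.
C5: p = 4, not > 5; antecedent false, conditional vacuously true — OK.
C6: w + t = 11 + 1 = 12; 12 ≤ 15 — OK.
C7: p = 4 > 2, so we need u ≤ 9; but u = 11 > 9 — violated.
C8: u = 11, s = 1; 11 ≥ 1 — OK.
C9: v = 12 is not in {10, 7} — violated.
C10: v = 12, s = 1; 12 ≥ 1 (want <) — violated.
C11: v = 12 > 9, so we need u ≤ 10; but u = 11 > 10 — violated.
C12: max(2, 11) = 11 — OK.

The assignment fails constraints 7, 9, 10, 11.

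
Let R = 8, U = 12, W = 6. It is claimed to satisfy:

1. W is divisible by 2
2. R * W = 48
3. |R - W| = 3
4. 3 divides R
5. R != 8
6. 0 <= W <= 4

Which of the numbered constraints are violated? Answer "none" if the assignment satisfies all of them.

1. 6 / 2 = 3, so 2 divides 6 — OK.
2. R * W = 8 * 6 = 48 — OK.
3. |8 - 6| = 2, not 3 — violated.
4. 8 = 3*2 + 2, so 3 does not divide 8 — violated.
5. R = 8, but 8 is required to differ — violated.
6. W = 6 is outside [0, 4] — violated.

Constraints 3, 4, 5, and 6 are violated.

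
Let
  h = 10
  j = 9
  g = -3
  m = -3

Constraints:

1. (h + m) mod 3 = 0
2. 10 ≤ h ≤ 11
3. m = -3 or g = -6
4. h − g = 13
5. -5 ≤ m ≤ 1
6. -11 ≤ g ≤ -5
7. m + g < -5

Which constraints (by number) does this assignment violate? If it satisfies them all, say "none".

No — constraints 1 and 6 are not satisfied.

1. h + m = 7; 7 mod 3 = 1, not 0  no
2. h = 10 lies in [10, 11]  yes
3. m = -3 = -3 (first disjunct)  yes
4. h − g = 10 − (-3) = 13  yes
5. m = -3 lies in [-5, 1]  yes
6. g = -3 is outside [-11, -5]  no
7. m + g = -3 + (-3) = -6; -6 < -5  yes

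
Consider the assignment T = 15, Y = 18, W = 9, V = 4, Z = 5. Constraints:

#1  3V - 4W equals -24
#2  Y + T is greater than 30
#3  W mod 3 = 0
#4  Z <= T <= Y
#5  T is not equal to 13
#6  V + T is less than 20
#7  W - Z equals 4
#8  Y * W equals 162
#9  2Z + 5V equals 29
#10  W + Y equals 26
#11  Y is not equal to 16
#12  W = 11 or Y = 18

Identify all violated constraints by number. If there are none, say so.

The assignment fails constraints 9 and 10.

#1 3V - 4W = 3(4) - 4(9) = -24  yes
#2 Y + T = 18 + 15 = 33; 33 > 30  yes
#3 9 mod 3 = 0  yes
#4 values 5 <= 15 <= 18  yes
#5 T = 15, and 15 ≠ 13  yes
#6 V + T = 4 + 15 = 19; 19 < 20  yes
#7 W - Z = 9 - 5 = 4  yes
#8 Y * W = 18 * 9 = 162  yes
#9 2Z + 5V = 2(5) + 5(4) = 30, not 29  no
#10 W + Y = 9 + 18 = 27, not 26  no
#11 Y = 18, and 18 ≠ 16  yes
#12 W = 9 ≠ 11, but Y = 18 = 18 (second disjunct)  yes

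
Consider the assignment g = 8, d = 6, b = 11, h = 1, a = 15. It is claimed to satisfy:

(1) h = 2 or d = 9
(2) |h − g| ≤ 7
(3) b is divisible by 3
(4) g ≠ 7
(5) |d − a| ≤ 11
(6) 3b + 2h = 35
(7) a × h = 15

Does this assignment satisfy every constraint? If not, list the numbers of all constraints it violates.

(1) h = 1 ≠ 2 and d = 6 ≠ 9; both disjuncts false — does not hold.
(2) |1 − 8| = 7; 7 ≤ 7 — holds.
(3) 11 = 3×3 + 2, so 3 does not divide 11 — does not hold.
(4) g = 8, and 8 ≠ 7 — holds.
(5) |6 − 15| = 9; 9 ≤ 11 — holds.
(6) 3b + 2h = 3(11) + 2(1) = 35 — holds.
(7) a × h = 15 × 1 = 15 — holds.

Constraints 1 and 3 are violated.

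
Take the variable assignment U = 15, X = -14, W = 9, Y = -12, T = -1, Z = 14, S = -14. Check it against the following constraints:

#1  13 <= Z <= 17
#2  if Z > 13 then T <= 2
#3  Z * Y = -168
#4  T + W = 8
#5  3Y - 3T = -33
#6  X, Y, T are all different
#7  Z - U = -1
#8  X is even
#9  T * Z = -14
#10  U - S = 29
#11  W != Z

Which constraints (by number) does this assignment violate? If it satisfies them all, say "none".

The assignment satisfies every constraint.

#1 Z = 14 lies in [13, 17] — holds.
#2 Z = 14 > 13, so we need T ≤ 2; T = -1 ≤ 2 — holds.
#3 Z * Y = 14 * (-12) = -168 — holds.
#4 T + W = -1 + 9 = 8 — holds.
#5 3Y - 3T = 3(-12) - 3(-1) = -33 — holds.
#6 values -14, -12, -1 are pairwise distinct — holds.
#7 Z - U = 14 - 15 = -1 — holds.
#8 X = -14 is even — holds.
#9 T * Z = -1 * 14 = -14 — holds.
#10 U - S = 15 - (-14) = 29 — holds.
#11 W = 9, Z = 14; distinct — holds.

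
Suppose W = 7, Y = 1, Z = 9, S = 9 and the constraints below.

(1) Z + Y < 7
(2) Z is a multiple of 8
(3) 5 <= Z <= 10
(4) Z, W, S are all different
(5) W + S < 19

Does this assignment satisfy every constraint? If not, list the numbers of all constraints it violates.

(1) Z + Y = 9 + 1 = 10; 10 ≥ 7, bound 7 not met — fails.
(2) 9 = 8*1 + 1, so 8 does not divide 9 — fails.
(3) Z = 9 lies in [5, 10] — holds.
(4) Z = S = 9, not all different — fails.
(5) W + S = 7 + 9 = 16; 16 < 19 — holds.

The assignment fails constraints 1, 2, and 4.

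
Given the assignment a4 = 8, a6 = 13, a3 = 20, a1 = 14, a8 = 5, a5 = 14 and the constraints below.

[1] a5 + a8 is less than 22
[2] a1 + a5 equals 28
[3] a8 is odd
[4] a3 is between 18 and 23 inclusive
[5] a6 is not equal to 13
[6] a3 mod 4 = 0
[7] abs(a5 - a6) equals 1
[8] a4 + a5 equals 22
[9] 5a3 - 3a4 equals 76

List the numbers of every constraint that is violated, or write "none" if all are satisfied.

No — constraint 5 is not satisfied.

[1] a5 + a8 = 14 + 5 = 19; 19 < 22 — holds.
[2] a1 + a5 = 14 + 14 = 28 — holds.
[3] a8 = 5 is odd — holds.
[4] a3 = 20 lies in [18, 23] — holds.
[5] a6 = 13, but 13 is required to differ — fails.
[6] 20 mod 4 = 0 — holds.
[7] abs(14 - 13) = 1 — holds.
[8] a4 + a5 = 8 + 14 = 22 — holds.
[9] 5a3 - 3a4 = 5(20) - 3(8) = 76 — holds.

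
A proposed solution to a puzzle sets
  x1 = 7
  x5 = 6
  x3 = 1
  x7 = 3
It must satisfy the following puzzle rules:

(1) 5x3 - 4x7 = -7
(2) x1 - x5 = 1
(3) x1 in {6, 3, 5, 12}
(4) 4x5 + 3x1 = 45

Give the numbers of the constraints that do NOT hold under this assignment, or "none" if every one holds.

(1) 5x3 - 4x7 = 5(1) - 4(3) = -7  true
(2) x1 - x5 = 7 - 6 = 1  true
(3) x1 = 7 is not in {6, 3, 5, 12}  false
(4) 4x5 + 3x1 = 4(6) + 3(7) = 45  true

Violated: 3.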